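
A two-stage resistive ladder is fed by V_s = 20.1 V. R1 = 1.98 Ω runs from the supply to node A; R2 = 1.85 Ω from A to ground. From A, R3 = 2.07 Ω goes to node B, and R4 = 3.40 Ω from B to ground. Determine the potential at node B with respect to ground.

The second stage (R3 + R4 = 5.470 Ω) loads node A in parallel with R2.
Effective lower resistance at A: R2 ‖ 5.470 = 1.382 Ω.
So V_A = 20.1 × 0.4111 = 8.264 V.
Stage 2 is unloaded, so V_B = V_A · R4/(R3+R4) = 8.264 × 3.40/5.470 = 5.137 V.

V_B ≈ 5.14 V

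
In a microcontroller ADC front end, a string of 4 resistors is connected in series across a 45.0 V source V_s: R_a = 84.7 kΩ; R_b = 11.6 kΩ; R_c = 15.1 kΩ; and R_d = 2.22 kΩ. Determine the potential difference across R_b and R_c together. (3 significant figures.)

ΣR = 84.7 + 11.6 + 15.1 + 2.22 = 113.6 kΩ.
R_{R_b..R_c} = 11.6 + 15.1 = 26.70 kΩ.
V = V_s · R/ΣR = 45.0 × 0.2350 = 10.57 V.

V ≈ 10.6 V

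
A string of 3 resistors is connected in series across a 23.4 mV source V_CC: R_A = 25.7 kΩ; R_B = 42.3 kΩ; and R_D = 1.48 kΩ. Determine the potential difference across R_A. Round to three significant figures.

Total series resistance ΣR = 25.7 + 42.3 + 1.48 = 69.48 kΩ.
Voltage divider: V = V_CC · (25.70 / 69.48) = 23.4 × 0.3699 = 8.655 mV.

V ≈ 8.66 mV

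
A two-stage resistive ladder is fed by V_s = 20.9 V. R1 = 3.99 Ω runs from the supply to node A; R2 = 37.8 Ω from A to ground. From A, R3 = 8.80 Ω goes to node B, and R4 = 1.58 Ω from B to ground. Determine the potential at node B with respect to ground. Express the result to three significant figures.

V_B ≈ 2.14 V

Node A sees R2 in parallel with the series input of stage 2, R3 + R4 = 10.38 Ω.
R2 ‖ (R3+R4) = 8.144 Ω.
V_A = 20.9 × 8.144/(3.99 + 8.144) = 14.03 V.
V_B = V_A × 0.1522 = 2.135 V.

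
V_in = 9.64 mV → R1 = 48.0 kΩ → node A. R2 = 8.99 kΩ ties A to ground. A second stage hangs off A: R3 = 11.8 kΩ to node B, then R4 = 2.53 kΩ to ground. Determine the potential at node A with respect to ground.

V_A ≈ 0.995 mV

Node A sees R2 in parallel with the series input of stage 2, R3 + R4 = 14.33 kΩ.
R2 ‖ (R3+R4) = 5.524 kΩ.
V_A = 9.64 × 5.524/(48.0 + 5.524) = 0.9950 mV.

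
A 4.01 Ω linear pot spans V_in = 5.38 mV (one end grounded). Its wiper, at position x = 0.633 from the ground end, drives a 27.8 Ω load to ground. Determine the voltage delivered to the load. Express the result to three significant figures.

V_out ≈ 3.30 mV

The pot divides into 1.472 Ω above the wiper and 2.538 Ω below.
Lower segment in parallel with the load: 2.538 ‖ 27.8 = 2.326 Ω.
Then V_out = V_in · 2.326/(1.472 + 2.326) = 3.295 mV.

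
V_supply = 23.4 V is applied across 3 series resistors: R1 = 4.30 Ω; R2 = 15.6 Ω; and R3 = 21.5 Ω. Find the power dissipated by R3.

Series current I = V_supply/ΣR = 23.4/41.40 = 0.5652 A.
V(R3) = I·R = 12.15 V; P = V·I = 12.15 × 0.5652 = 6.869 W.

P ≈ 6.87 W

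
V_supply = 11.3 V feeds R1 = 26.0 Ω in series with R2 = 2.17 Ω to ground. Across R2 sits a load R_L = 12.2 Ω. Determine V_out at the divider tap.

R2 ‖ R_L = (2.17 × 12.2)/(2.17 + 12.2) = 1.842 Ω.
Now apply the divider: V_out = 11.3 × 0.06617 = 0.7477 V.

V_out ≈ 0.748 V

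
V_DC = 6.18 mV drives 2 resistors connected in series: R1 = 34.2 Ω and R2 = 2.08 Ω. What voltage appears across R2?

Total series resistance ΣR = 34.2 + 2.08 = 36.28 Ω.
By the voltage-divider rule, V = 6.18 × 2.080/36.28 = 0.3543 mV.

V ≈ 0.354 mV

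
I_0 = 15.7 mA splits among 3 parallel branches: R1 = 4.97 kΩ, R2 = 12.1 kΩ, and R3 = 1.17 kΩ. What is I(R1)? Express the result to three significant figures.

ΣG = 1/4.97 + 1/12.1 + 1/1.17 = 1.139.
R1 takes the fraction G_k/ΣG = 0.2012/1.139 = 0.1767, so I = 15.7 × 0.1767 = 2.775 mA.

I ≈ 2.77 mA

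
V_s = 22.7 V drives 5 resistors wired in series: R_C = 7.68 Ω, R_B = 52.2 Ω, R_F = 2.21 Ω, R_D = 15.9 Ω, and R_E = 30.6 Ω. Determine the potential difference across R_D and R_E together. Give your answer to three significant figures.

Series total: ΣR = 7.68 + 52.2 + 2.21 + 15.9 + 30.6 = 108.6 Ω.
R_{R_D..R_E} = 15.9 + 30.6 = 46.50 Ω.
V = V_s · R/ΣR = 22.7 × 0.4282 = 9.721 V.

V ≈ 9.72 V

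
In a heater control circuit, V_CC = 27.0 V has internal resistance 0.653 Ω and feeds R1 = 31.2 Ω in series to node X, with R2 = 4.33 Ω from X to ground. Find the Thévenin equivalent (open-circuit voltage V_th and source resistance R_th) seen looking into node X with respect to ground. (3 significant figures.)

V_th ≈ 3.23 V, R_th ≈ 3.81 Ω

R1' = 0.653 + 31.2 = 31.85 Ω (source resistance + R1).
Open-circuit (no load on X): V_th = V_CC · R2/(R1' + R2) = 27.0 × 4.33/(31.85 + 4.33) = 3.231 V.
Looking into X with the source shorted: R_th = R1'·R2/(R1'+R2) = 31.85 × 4.33/36.18 = 3.812 Ω.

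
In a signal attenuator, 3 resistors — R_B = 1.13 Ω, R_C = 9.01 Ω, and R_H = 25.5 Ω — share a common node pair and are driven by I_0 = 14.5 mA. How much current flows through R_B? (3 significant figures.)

I ≈ 12.4 mA

Conductances: ΣG = 1/1.13 + 1/9.01 + 1/25.5 = 1.035 (1/Ω).
Current divider: I(R_B) = I_0 · G_k/ΣG = 14.5 × (0.8850/1.035) = 14.5 × 0.8549 = 12.40 mA.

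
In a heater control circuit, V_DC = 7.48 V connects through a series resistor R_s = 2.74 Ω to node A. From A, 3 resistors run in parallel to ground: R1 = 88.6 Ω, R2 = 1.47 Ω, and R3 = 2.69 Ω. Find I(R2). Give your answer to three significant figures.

I ≈ 1.30 A

Equivalent of the parallel group: R_p = 0.9405 Ω.
V_A by voltage divider: V_A = 7.48 × 0.9405/(2.74 + 0.9405) = 1.911 V.
I(R2) = V_A / R2 = 1.911/1.47 = 1.300 A.
(Check via current divider: I_total = 2.032 A; share G_k/ΣG = 0.6398 → same result.)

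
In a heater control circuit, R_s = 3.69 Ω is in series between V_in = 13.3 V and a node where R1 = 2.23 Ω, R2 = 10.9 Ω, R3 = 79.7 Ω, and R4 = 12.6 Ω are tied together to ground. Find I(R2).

Combine the parallel branches: R_p = (1/2.23 + 1/10.9 + 1/79.7 + 1/12.6)⁻¹ = 1.582 Ω.
Node voltage V_A = V_in · R_p/(R_s + R_p) = 13.3 × 0.3001 = 3.991 V.
I(R2) = V_A / R2 = 3.991/10.9 = 0.3662 A.

I ≈ 0.366 A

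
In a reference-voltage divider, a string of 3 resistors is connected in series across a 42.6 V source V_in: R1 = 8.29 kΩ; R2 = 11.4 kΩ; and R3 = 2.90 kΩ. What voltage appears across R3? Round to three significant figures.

V ≈ 5.47 V

ΣR = 8.29 + 11.4 + 2.90 = 22.59 kΩ.
Voltage divider: V = V_in · (2.900 / 22.59) = 42.6 × 0.1284 = 5.469 V.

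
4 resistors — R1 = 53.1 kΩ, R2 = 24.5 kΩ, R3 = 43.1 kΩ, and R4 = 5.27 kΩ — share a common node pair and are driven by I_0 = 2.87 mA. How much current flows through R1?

I ≈ 0.198 mA

Total conductance ΣG = 1/53.1 + 1/24.5 + 1/43.1 + 1/5.27 = 0.2726 (units of 1/kΩ).
R1 takes the fraction G_k/ΣG = 0.01883/0.2726 = 0.06908, so I = 2.87 × 0.06908 = 0.1983 mA.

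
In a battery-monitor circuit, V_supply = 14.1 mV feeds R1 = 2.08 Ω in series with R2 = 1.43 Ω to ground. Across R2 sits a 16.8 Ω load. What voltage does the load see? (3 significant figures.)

R2 ‖ R_L = (1.43 × 16.8)/(1.43 + 16.8) = 1.318 Ω.
Voltage divider with the loaded lower leg: V_out = 14.1 × 1.318/(2.08 + 1.318) = 14.1 × 0.3878 = 5.469 mV.
(Unloaded it would be 5.74 mV; the load pulls it down.)

V_out ≈ 5.47 mV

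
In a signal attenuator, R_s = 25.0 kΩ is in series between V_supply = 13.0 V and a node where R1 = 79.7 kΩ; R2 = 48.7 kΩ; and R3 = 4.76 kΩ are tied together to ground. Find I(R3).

Parallel bank: R_p = 1/(1/79.7 + 1/48.7 + 1/4.76) = 4.112 kΩ.
V_A by voltage divider: V_A = 13.0 × 4.112/(25.0 + 4.112) = 1.836 V.
Branch current I = V_A/R3 = 1.836/4.76 = 0.3858 mA.

I ≈ 0.386 mA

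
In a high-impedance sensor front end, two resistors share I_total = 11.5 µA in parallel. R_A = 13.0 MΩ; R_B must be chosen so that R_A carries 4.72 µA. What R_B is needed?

R_B ≈ 9.05 MΩ

In a two-way split, I_A/I_total = R_B/(R_A + R_B).
With f = 0.4104, R_B = R_A · f/(1−f) = 13.0 × 0.6962 = 9.050 MΩ.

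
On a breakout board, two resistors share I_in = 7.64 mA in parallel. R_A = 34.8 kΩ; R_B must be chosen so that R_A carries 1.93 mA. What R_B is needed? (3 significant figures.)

R_B ≈ 11.8 kΩ

In a two-way split, I_A/I_in = R_B/(R_A + R_B).
1.93/7.64 = R_B/(R_A + R_B) → R_B = R_A · (0.2526)/(1 − 0.2526) = 34.8 × 0.3380 = 11.76 kΩ.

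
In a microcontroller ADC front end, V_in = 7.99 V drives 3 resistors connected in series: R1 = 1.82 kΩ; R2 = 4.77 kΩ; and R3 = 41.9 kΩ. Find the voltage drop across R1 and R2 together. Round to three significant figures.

V ≈ 1.09 V

ΣR = 1.82 + 4.77 + 41.9 = 48.49 kΩ.
R_{R1..R2} = 1.82 + 4.77 = 6.590 kΩ.
By the voltage-divider rule, V = 7.99 × 6.590/48.49 = 1.086 V.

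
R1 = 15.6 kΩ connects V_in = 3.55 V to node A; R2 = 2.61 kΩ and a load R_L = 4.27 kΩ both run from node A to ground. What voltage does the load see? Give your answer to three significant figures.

V_out ≈ 0.334 V

First combine the lower leg with the load: R2 ‖ R_L = 1.620 kΩ.
Now apply the divider: V_out = 3.55 × 0.09407 = 0.3339 V.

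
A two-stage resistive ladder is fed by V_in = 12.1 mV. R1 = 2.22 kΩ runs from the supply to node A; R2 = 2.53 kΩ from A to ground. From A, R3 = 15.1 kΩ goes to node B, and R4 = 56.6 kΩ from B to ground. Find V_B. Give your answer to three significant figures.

V_B ≈ 5.01 mV

Node A sees R2 in parallel with the series input of stage 2, R3 + R4 = 71.70 kΩ.
Effective lower resistance at A: R2 ‖ 71.70 = 2.444 kΩ.
First divider: V_A = V_in · 2.444/(2.22 + 2.444) = 6.340 mV.
V_B = V_A × 0.7894 = 5.005 mV.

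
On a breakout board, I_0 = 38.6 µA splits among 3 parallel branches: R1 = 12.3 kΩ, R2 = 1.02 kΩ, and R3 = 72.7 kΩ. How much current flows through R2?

I ≈ 35.2 µA

ΣG = 1/12.3 + 1/1.02 + 1/72.7 = 1.075.
R2 takes the fraction G_k/ΣG = 0.9804/1.075 = 0.9116, so I = 38.6 × 0.9116 = 35.19 µA.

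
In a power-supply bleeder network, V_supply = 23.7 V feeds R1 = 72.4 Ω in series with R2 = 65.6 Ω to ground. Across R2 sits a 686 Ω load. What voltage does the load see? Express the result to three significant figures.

R2 ‖ R_L = (65.6 × 686)/(65.6 + 686) = 59.87 Ω.
Then V_out = V_supply · R2'/(R1 + R2') = 23.7 × 59.87/132.3 = 10.73 V.

V_out ≈ 10.7 V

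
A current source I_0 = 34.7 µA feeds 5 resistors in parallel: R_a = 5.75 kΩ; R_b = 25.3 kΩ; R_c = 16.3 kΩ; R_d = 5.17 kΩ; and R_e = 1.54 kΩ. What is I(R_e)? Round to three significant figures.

Total conductance ΣG = 1/5.75 + 1/25.3 + 1/16.3 + 1/5.17 + 1/1.54 = 1.118 (units of 1/kΩ).
R_e takes the fraction G_k/ΣG = 0.6494/1.118 = 0.5810, so I = 34.7 × 0.5810 = 20.16 µA.

I ≈ 20.2 µA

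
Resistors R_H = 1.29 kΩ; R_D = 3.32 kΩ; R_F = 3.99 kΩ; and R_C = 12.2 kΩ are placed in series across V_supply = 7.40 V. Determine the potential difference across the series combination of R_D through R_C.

V ≈ 6.94 V

Series total: ΣR = 1.29 + 3.32 + 3.99 + 12.2 = 20.80 kΩ.
R_{R_D..R_C} = 3.32 + 3.99 + 12.2 = 19.51 kΩ.
Voltage divider: V = V_supply · (19.51 / 20.80) = 7.40 × 0.9380 = 6.941 V.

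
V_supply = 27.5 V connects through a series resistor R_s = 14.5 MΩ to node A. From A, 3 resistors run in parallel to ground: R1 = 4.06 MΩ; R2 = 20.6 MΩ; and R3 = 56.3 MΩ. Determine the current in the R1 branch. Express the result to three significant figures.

Equivalent of the parallel group: R_p = 3.199 MΩ.
V_A by voltage divider: V_A = 27.5 × 3.199/(14.5 + 3.199) = 4.970 V.
I(R1) = V_A / R1 = 4.970/4.06 = 1.224 µA.
(Check via current divider: I_total = 1.554 µA; share G_k/ΣG = 0.7879 → same result.)

I ≈ 1.22 µA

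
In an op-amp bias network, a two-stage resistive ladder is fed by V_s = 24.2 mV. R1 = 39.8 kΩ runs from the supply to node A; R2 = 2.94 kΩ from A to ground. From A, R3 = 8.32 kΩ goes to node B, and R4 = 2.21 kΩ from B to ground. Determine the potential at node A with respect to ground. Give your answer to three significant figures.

V_A ≈ 1.32 mV

Looking into the second stage from A: R3 + R4 = 10.53 kΩ appears in parallel with R2.
Effective lower resistance at A: R2 ‖ 10.53 = 2.298 kΩ.
V_A = 24.2 × 2.298/(39.8 + 2.298) = 1.321 mV.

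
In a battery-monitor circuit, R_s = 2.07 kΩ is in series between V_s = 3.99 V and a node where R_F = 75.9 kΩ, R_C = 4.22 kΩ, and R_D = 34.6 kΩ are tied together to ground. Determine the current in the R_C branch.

Parallel bank: R_p = 1/(1/75.9 + 1/4.22 + 1/34.6) = 3.584 kΩ.
V_A = 3.99 × 3.584/5.654 = 2.529 V.
Branch current I = V_A/R_C = 2.529/4.22 = 0.5993 mA.
(Check via current divider: I_total = 0.7057 mA; share G_k/ΣG = 0.8492 → same result.)

I ≈ 0.599 mA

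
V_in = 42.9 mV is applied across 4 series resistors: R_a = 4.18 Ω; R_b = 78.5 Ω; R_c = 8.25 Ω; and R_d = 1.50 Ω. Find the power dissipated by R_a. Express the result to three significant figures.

ΣR = 92.43 Ω → I = 42.9/92.43 = 0.4641 mA.
V(R_a) = I·R = 1.940 mV; P = V·I = 1.940 × 0.4641 = 0.9005 µW.

P ≈ 0.900 µW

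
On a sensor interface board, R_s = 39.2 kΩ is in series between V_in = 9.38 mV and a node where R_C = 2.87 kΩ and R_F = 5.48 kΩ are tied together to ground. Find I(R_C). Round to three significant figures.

Equivalent of the parallel group: R_p = 1.884 kΩ.
V_A by voltage divider: V_A = 9.38 × 1.884/(39.2 + 1.884) = 0.4300 mV.
Branch current I = V_A/R_C = 0.4300/2.87 = 0.1498 µA.
(Equivalently: I_total = 0.2283 µA, then current-divider fraction G_k/ΣG = 0.6563.)

I ≈ 0.150 µA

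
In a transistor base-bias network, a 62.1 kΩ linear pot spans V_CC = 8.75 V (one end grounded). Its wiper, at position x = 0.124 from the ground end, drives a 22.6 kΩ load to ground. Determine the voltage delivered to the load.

Lower segment x·R_p = 7.700 kΩ; upper segment (1−x)·R_p = 54.40 kΩ.
(x·R_p) ‖ R_L = 5.743 kΩ.
Loaded-divider output: V_out = 8.75 × 0.09550 = 0.8356 V.
(Unloaded: V_out = x·V_CC = 1.08 V.)

V_out ≈ 0.836 V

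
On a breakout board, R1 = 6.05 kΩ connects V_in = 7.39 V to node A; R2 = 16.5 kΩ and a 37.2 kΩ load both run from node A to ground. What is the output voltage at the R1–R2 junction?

V_out ≈ 4.83 V

First combine the lower leg with the load: R2 ‖ R_L = 11.43 kΩ.
Now apply the divider: V_out = 7.39 × 0.6539 = 4.832 V.
(Unloaded it would be 5.41 V; the load pulls it down.)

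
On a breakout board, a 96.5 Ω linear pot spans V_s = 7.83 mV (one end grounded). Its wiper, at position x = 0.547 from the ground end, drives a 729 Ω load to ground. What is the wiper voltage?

V_out ≈ 4.15 mV

Lower segment x·R_p = 52.79 Ω; upper segment (1−x)·R_p = 43.71 Ω.
Lower segment in parallel with the load: 52.79 ‖ 729 = 49.22 Ω.
Loaded-divider output: V_out = 7.83 × 0.5296 = 4.147 mV.
(Unloaded: V_out = x·V_s = 4.28 mV.)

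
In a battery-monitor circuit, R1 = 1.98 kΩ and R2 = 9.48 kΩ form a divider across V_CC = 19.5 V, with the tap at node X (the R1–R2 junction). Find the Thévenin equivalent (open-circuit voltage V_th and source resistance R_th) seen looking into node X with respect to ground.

V_th is the unloaded tap voltage: V_CC · R2/(R1+R2) = 19.5 × 0.8272 = 16.13 V.
Zeroing V_CC shorts the top of R1 to ground, so R_th = R1 ‖ R2 = 1.638 kΩ.

V_th ≈ 16.1 V, R_th ≈ 1.64 kΩ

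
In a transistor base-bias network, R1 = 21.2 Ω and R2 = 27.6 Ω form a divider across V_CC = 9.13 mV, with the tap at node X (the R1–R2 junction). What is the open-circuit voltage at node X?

Open-circuit (no load on X): V_th = V_CC · R2/(R1 + R2) = 9.13 × 27.6/(21.20 + 27.6) = 5.164 mV.

V_th ≈ 5.16 mV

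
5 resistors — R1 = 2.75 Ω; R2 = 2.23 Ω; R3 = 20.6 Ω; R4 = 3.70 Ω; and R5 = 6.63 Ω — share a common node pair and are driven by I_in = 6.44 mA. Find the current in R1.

ΣG = 1/2.75 + 1/2.23 + 1/20.6 + 1/3.70 + 1/6.63 = 1.282.
R1 takes the fraction G_k/ΣG = 0.3636/1.282 = 0.2837, so I = 6.44 × 0.2837 = 1.827 mA.

I ≈ 1.83 mA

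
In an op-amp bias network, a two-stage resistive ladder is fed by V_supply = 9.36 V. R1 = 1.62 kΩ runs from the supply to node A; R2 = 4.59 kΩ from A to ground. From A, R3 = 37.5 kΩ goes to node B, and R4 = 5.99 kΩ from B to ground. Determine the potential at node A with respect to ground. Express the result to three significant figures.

Node A sees R2 in parallel with the series input of stage 2, R3 + R4 = 43.49 kΩ.
Effective lower resistance at A: R2 ‖ 43.49 = 4.152 kΩ.
So V_A = 9.36 × 0.7193 = 6.733 V.

V_A ≈ 6.73 V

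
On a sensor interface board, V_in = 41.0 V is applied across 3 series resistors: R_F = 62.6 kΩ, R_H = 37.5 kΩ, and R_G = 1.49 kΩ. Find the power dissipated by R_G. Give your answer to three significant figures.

P ≈ 0.243 mW

The common current is I = 41.0/101.6 = 0.4036 mA.
P(R_G) = I²·R_G = (0.4036)² × 1.49 = 0.2427 mW.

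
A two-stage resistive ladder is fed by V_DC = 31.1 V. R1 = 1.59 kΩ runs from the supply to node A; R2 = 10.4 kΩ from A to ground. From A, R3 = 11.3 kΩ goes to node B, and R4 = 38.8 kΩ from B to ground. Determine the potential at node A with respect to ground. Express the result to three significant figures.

V_A ≈ 26.3 V

Looking into the second stage from A: R3 + R4 = 50.10 kΩ appears in parallel with R2.
R2 ‖ (R3+R4) = 8.612 kΩ.
V_A = 31.1 × 8.612/(1.59 + 8.612) = 26.25 V.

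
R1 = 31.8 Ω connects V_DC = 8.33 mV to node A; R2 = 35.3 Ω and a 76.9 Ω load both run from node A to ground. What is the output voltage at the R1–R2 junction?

R2 ‖ R_L = (35.3 × 76.9)/(35.3 + 76.9) = 24.19 Ω.
Then V_out = V_DC · R2'/(R1 + R2') = 8.33 × 24.19/55.99 = 3.599 mV.

V_out ≈ 3.60 mV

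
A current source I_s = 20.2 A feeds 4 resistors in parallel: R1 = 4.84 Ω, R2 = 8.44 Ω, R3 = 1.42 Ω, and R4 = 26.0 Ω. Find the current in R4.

ΣG = 1/4.84 + 1/8.44 + 1/1.42 + 1/26.0 = 1.068.
Current divider: I(R4) = I_s · G_k/ΣG = 20.2 × (0.03846/1.068) = 20.2 × 0.03602 = 0.7276 A.

I ≈ 0.728 A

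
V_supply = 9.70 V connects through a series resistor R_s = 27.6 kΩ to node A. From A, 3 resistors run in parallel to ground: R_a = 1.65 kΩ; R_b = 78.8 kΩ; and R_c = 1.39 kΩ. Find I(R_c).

Equivalent of the parallel group: R_p = 0.7473 kΩ.
Node voltage V_A = V_supply · R_p/(R_s + R_p) = 9.70 × 0.02636 = 0.2557 V.
Branch current I = V_A/R_c = 0.2557/1.39 = 0.1840 mA.

I ≈ 0.184 mA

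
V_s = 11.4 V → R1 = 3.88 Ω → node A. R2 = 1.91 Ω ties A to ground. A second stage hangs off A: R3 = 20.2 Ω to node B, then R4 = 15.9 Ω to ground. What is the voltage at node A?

Looking into the second stage from A: R3 + R4 = 36.10 Ω appears in parallel with R2.
Effective lower resistance at A: R2 ‖ 36.10 = 1.814 Ω.
So V_A = 11.4 × 0.3186 = 3.632 V.

V_A ≈ 3.63 V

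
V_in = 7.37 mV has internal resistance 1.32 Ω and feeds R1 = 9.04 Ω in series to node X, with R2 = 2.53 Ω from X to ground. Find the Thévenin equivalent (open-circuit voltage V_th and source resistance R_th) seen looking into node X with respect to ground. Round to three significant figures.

R1' = 1.32 + 9.04 = 10.36 Ω (source resistance + R1).
Open-circuit (no load on X): V_th = V_in · R2/(R1' + R2) = 7.37 × 2.53/(10.36 + 2.53) = 1.447 mV.
Looking into X with the source shorted: R_th = R1'·R2/(R1'+R2) = 10.36 × 2.53/12.89 = 2.033 Ω.

V_th ≈ 1.45 mV, R_th ≈ 2.03 Ω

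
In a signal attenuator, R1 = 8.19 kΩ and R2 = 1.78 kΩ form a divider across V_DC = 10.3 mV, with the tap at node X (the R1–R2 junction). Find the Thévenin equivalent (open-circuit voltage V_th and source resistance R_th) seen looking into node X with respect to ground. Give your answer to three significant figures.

With X open, the divider is unloaded: V_th = 10.3 × 1.78/9.970 = 1.839 mV.
Zeroing V_DC shorts the top of R1 to ground, so R_th = R1 ‖ R2 = 1.462 kΩ.

V_th ≈ 1.84 mV, R_th ≈ 1.46 kΩ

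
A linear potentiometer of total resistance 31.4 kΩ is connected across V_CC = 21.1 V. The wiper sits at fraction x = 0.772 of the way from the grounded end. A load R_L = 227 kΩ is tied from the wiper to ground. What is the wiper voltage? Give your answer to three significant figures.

The pot divides into 7.159 kΩ above the wiper and 24.24 kΩ below.
R_L loads the lower segment: effective lower R = 21.90 kΩ.
Loaded-divider output: V_out = 21.1 × 0.7537 = 15.90 V.

V_out ≈ 15.9 V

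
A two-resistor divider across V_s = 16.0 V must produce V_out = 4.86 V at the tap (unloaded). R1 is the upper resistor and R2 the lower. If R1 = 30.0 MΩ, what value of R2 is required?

Required fraction k = V_out/V_s = 0.3038.
So R2 = R1 · V_out/(V_s − V_out) = 30.0 × 4.86/(16.0 − 4.86) = 30.0 × 0.4363 = 13.09 MΩ.

R2 ≈ 13.1 MΩ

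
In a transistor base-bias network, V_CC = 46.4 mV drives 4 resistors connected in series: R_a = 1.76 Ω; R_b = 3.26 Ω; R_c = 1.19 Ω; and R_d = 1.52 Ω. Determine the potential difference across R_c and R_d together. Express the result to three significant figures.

Series total: ΣR = 1.76 + 3.26 + 1.19 + 1.52 = 7.730 Ω.
R_{R_c..R_d} = 1.19 + 1.52 = 2.710 Ω.
By the voltage-divider rule, V = 46.4 × 2.710/7.730 = 16.27 mV.

V ≈ 16.3 mV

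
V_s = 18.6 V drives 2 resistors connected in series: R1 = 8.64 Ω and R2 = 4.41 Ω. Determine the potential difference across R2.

Total series resistance ΣR = 8.64 + 4.41 = 13.05 Ω.
Voltage divider: V = V_s · (4.410 / 13.05) = 18.6 × 0.3379 = 6.286 V.

V ≈ 6.29 V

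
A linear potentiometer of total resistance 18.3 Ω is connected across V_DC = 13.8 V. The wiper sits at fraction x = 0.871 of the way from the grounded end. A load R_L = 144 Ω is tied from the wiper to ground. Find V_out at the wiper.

Split the track: R_lower = x·R_p = 15.94 Ω, R_upper = (1−x)·R_p = 2.361 Ω.
R_L loads the lower segment: effective lower R = 14.35 Ω.
Loaded-divider output: V_out = 13.8 × 0.8587 = 11.85 V.

V_out ≈ 11.9 V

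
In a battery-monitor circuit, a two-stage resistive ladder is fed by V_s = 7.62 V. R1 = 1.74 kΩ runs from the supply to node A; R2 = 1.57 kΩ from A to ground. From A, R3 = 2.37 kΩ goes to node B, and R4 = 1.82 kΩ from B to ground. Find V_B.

Looking into the second stage from A: R3 + R4 = 4.190 kΩ appears in parallel with R2.
Effective lower resistance at A: R2 ‖ 4.190 = 1.142 kΩ.
First divider: V_A = V_s · 1.142/(1.74 + 1.142) = 3.020 V.
Then the unloaded second divider: V_B = V_A × R4/(R3+R4) = 3.020 × 0.4344 = 1.312 V.

V_B ≈ 1.31 V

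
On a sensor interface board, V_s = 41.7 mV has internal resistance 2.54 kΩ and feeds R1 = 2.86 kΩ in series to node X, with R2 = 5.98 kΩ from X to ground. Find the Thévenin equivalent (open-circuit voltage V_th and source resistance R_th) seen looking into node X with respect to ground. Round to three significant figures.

V_th ≈ 21.9 mV, R_th ≈ 2.84 kΩ

R1' = 2.54 + 2.86 = 5.400 kΩ (source resistance + R1).
With X open, the divider is unloaded: V_th = 41.7 × 5.98/11.38 = 21.91 mV.
Looking into X with the source shorted: R_th = R1'·R2/(R1'+R2) = 5.400 × 5.98/11.38 = 2.838 kΩ.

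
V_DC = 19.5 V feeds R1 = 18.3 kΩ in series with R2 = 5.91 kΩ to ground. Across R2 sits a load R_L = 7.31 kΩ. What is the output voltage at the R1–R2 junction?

V_out ≈ 2.95 V

First combine the lower leg with the load: R2 ‖ R_L = 3.268 kΩ.
Then V_out = V_DC · R2'/(R1 + R2') = 19.5 × 3.268/21.57 = 2.955 V.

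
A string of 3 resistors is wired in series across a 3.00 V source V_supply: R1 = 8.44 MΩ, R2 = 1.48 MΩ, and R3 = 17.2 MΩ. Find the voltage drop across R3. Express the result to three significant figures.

ΣR = 8.44 + 1.48 + 17.2 = 27.12 MΩ.
By the voltage-divider rule, V = 3.00 × 17.20/27.12 = 1.903 V.

V ≈ 1.90 V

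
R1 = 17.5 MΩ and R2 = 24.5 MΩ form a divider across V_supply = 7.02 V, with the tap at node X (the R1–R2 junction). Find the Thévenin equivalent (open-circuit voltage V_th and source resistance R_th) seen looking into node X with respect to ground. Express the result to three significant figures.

V_th ≈ 4.09 V, R_th ≈ 10.2 MΩ

Open-circuit (no load on X): V_th = V_supply · R2/(R1 + R2) = 7.02 × 24.5/(17.50 + 24.5) = 4.095 V.
With V_supply suppressed (replaced by a short), R_th = R1 ‖ R2 = (17.50 × 24.5)/(17.50 + 24.5) = 10.21 MΩ.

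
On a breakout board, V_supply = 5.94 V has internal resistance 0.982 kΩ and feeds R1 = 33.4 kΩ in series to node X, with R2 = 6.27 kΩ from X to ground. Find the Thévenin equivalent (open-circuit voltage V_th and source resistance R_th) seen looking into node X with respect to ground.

V_th ≈ 0.916 V, R_th ≈ 5.30 kΩ

R1' = 0.982 + 33.4 = 34.38 kΩ (source resistance + R1).
With X open, the divider is unloaded: V_th = 5.94 × 6.27/40.65 = 0.9162 V.
Looking into X with the source shorted: R_th = R1'·R2/(R1'+R2) = 34.38 × 6.27/40.65 = 5.303 kΩ.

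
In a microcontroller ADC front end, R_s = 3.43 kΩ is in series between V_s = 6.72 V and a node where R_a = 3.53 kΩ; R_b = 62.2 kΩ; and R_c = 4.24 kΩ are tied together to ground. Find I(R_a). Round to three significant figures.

Combine the parallel branches: R_p = (1/3.53 + 1/62.2 + 1/4.24)⁻¹ = 1.868 kΩ.
Node voltage V_A = V_s · R_p/(R_s + R_p) = 6.72 × 0.3526 = 2.370 V.
Branch current I = V_A/R_a = 2.370/3.53 = 0.6713 mA.

I ≈ 0.671 mA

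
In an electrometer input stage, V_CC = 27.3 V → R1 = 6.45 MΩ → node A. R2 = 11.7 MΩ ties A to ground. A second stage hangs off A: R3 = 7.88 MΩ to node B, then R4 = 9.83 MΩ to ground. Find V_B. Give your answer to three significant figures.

The second stage (R3 + R4 = 17.71 MΩ) loads node A in parallel with R2.
Effective lower resistance at A: R2 ‖ 17.71 = 7.045 MΩ.
So V_A = 27.3 × 0.5221 = 14.25 V.
V_B = V_A × 0.5551 = 7.911 V.

V_B ≈ 7.91 V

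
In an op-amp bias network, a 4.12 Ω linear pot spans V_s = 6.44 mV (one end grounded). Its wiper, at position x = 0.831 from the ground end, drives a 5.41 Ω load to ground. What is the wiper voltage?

V_out ≈ 4.83 mV

Lower segment x·R_p = 3.424 Ω; upper segment (1−x)·R_p = 0.6963 Ω.
Lower segment in parallel with the load: 3.424 ‖ 5.41 = 2.097 Ω.
Then V_out = V_s · 2.097/(0.6963 + 2.097) = 4.835 mV.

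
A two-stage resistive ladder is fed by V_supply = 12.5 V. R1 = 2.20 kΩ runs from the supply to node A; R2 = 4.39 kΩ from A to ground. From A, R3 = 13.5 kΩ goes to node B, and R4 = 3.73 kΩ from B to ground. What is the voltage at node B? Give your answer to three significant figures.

V_B ≈ 1.66 V

The second stage (R3 + R4 = 17.23 kΩ) loads node A in parallel with R2.
R2 ‖ (R3+R4) = 3.499 kΩ.
V_A = 12.5 × 3.499/(2.20 + 3.499) = 7.674 V.
Stage 2 is unloaded, so V_B = V_A · R4/(R3+R4) = 7.674 × 3.73/17.23 = 1.661 V.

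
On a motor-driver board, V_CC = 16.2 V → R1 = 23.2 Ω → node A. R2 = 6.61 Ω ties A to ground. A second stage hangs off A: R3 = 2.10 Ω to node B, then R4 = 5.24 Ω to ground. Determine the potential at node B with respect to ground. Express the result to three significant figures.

V_B ≈ 1.51 V

Looking into the second stage from A: R3 + R4 = 7.340 Ω appears in parallel with R2.
R2 ‖ (R3+R4) = 3.478 Ω.
So V_A = 16.2 × 0.1304 = 2.112 V.
V_B = V_A × 0.7139 = 1.508 V.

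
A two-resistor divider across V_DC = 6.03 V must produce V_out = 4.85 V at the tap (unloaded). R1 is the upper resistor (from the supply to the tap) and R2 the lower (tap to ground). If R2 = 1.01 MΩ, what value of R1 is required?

Required fraction k = V_out/V_DC = 0.8043.
So R1 = R2 · (V_DC/V_out − 1) = 1.01 × (6.03/4.85 − 1) = 1.01 × 0.2433 = 0.2457 MΩ.

R1 ≈ 0.246 MΩ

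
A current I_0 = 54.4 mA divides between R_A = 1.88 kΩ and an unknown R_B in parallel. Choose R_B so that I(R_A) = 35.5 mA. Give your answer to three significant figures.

Two-branch current divider: I_A = I_0 · R_B/(R_A + R_B).
With f = 0.6526, R_B = R_A · f/(1−f) = 1.88 × 1.878 = 3.531 kΩ.

R_B ≈ 3.53 kΩ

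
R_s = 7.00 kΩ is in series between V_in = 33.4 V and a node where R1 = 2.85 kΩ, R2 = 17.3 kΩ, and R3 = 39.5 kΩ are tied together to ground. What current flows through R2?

Parallel bank: R_p = 1/(1/2.85 + 1/17.3 + 1/39.5) = 2.304 kΩ.
V_A = 33.4 × 2.304/9.304 = 8.271 V.
I(R2) = V_A / R2 = 8.271/17.3 = 0.4781 mA.

I ≈ 0.478 mA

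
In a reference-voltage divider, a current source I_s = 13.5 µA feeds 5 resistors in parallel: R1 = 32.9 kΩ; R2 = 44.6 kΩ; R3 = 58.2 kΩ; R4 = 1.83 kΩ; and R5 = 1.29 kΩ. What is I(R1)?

ΣG = 1/32.9 + 1/44.6 + 1/58.2 + 1/1.83 + 1/1.29 = 1.392.
Current divider: I(R1) = I_s · G_k/ΣG = 13.5 × (0.03040/1.392) = 13.5 × 0.02184 = 0.2949 µA.

I ≈ 0.295 µA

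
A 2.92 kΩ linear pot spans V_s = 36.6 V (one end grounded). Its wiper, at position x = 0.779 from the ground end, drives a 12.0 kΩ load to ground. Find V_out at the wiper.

Lower segment x·R_p = 2.275 kΩ; upper segment (1−x)·R_p = 0.6453 kΩ.
R_L loads the lower segment: effective lower R = 1.912 kΩ.
Then V_out = V_s · 1.912/(0.6453 + 1.912) = 27.37 V.

V_out ≈ 27.4 V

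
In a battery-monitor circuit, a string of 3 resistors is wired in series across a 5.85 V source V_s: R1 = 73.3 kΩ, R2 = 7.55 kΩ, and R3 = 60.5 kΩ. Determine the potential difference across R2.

ΣR = 73.3 + 7.55 + 60.5 = 141.3 kΩ.
By the voltage-divider rule, V = 5.85 × 7.550/141.3 = 0.3125 V.

V ≈ 0.312 V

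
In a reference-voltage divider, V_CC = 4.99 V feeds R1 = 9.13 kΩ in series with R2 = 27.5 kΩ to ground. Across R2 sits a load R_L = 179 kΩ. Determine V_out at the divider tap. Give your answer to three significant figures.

V_out ≈ 3.61 V

R2 ‖ R_L = (27.5 × 179)/(27.5 + 179) = 23.84 kΩ.
Voltage divider with the loaded lower leg: V_out = 4.99 × 23.84/(9.13 + 23.84) = 4.99 × 0.7231 = 3.608 V.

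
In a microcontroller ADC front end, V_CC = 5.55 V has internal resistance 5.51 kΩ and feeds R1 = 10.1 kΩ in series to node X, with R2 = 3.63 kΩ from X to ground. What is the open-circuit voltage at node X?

V_th ≈ 1.05 V

R1' = 5.51 + 10.1 = 15.61 kΩ (source resistance + R1).
V_th is the unloaded tap voltage: V_CC · R2/(R1'+R2) = 5.55 × 0.1887 = 1.047 V.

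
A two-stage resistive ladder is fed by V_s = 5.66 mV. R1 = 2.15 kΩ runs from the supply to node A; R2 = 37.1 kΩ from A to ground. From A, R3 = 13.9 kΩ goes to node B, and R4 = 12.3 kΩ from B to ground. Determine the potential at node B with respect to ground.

V_B ≈ 2.33 mV

Node A sees R2 in parallel with the series input of stage 2, R3 + R4 = 26.20 kΩ.
Effective lower resistance at A: R2 ‖ 26.20 = 15.36 kΩ.
V_A = 5.66 × 15.36/(2.15 + 15.36) = 4.965 mV.
Then the unloaded second divider: V_B = V_A × R4/(R3+R4) = 4.965 × 0.4695 = 2.331 mV.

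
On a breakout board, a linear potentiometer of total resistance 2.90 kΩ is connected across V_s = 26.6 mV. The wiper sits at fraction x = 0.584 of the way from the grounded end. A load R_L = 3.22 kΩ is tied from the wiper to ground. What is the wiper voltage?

V_out ≈ 12.7 mV

The pot divides into 1.206 kΩ above the wiper and 1.694 kΩ below.
(x·R_p) ‖ R_L = 1.110 kΩ.
Then V_out = V_s · 1.110/(1.206 + 1.110) = 12.75 mV.
(Unloaded: V_out = x·V_s = 15.5 mV.)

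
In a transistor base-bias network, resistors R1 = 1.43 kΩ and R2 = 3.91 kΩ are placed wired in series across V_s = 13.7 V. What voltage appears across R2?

Total series resistance ΣR = 1.43 + 3.91 = 5.340 kΩ.
Voltage divider: V = V_s · (3.910 / 5.340) = 13.7 × 0.7322 = 10.03 V.

V ≈ 10.0 V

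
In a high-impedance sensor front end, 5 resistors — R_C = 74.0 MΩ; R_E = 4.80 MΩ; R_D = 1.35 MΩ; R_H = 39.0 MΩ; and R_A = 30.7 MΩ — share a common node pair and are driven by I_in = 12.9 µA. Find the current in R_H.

Conductances: ΣG = 1/74.0 + 1/4.80 + 1/1.35 + 1/39.0 + 1/30.7 = 1.021 (1/MΩ).
R_H takes the fraction G_k/ΣG = 0.02564/1.021 = 0.02512, so I = 12.9 × 0.02512 = 0.3240 µA.

I ≈ 0.324 µA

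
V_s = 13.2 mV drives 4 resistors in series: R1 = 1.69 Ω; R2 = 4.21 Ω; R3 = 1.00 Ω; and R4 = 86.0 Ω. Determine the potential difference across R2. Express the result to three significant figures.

V ≈ 0.598 mV

ΣR = 1.69 + 4.21 + 1.00 + 86.0 = 92.90 Ω.
Voltage divider: V = V_s · (4.210 / 92.90) = 13.2 × 0.04532 = 0.5982 mV.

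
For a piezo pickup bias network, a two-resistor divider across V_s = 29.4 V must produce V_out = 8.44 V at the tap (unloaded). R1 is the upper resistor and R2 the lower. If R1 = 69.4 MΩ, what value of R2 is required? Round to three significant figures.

V_out/V_s = R2/(R1+R2) = 0.2871.
Rearranging, R2 = R1·k/(1−k) = 69.4 × 0.4027 = 27.95 MΩ.

R2 ≈ 27.9 MΩ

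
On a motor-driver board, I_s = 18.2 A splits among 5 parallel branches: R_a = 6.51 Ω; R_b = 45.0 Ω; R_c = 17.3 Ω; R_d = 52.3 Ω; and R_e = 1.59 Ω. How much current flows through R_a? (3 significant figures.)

I ≈ 3.17 A

Conductances: ΣG = 1/6.51 + 1/45.0 + 1/17.3 + 1/52.3 + 1/1.59 = 0.8817 (1/Ω).
Current divider: I(R_a) = I_s · G_k/ΣG = 18.2 × (0.1536/0.8817) = 18.2 × 0.1742 = 3.171 A.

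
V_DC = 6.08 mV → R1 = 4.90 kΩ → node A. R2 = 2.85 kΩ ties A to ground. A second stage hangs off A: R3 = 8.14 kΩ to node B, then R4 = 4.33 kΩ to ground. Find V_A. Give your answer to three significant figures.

V_A ≈ 1.95 mV

Node A sees R2 in parallel with the series input of stage 2, R3 + R4 = 12.47 kΩ.
Effective lower resistance at A: R2 ‖ 12.47 = 2.320 kΩ.
First divider: V_A = V_DC · 2.320/(4.90 + 2.320) = 1.954 mV.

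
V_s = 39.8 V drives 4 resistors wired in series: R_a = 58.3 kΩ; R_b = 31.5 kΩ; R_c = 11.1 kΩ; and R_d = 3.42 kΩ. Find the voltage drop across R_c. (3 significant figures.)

ΣR = 58.3 + 31.5 + 11.1 + 3.42 = 104.3 kΩ.
V = V_s · R/ΣR = 39.8 × 0.1064 = 4.235 V.

V ≈ 4.23 V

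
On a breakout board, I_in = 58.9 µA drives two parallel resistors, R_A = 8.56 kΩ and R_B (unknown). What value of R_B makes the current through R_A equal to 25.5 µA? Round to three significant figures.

R_B ≈ 6.54 kΩ

The fraction through R_A equals R_B/(R_A+R_B).
25.5/58.9 = R_B/(R_A + R_B) → R_B = R_A · (0.4329)/(1 − 0.4329) = 8.56 × 0.7635 = 6.535 kΩ.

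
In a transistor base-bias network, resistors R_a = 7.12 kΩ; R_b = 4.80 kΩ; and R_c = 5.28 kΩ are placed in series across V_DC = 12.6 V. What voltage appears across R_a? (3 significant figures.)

V ≈ 5.22 V

Total series resistance ΣR = 7.12 + 4.80 + 5.28 = 17.20 kΩ.
Voltage divider: V = V_DC · (7.120 / 17.20) = 12.6 × 0.4140 = 5.216 V.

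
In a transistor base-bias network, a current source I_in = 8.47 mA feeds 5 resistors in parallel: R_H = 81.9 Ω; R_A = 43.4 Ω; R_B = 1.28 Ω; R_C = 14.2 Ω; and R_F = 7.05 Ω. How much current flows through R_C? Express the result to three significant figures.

I ≈ 0.580 mA

Total conductance ΣG = 1/81.9 + 1/43.4 + 1/1.28 + 1/14.2 + 1/7.05 = 1.029 (units of 1/Ω).
Current divider: I(R_C) = I_in · G_k/ΣG = 8.47 × (0.07042/1.029) = 8.47 × 0.06845 = 0.5798 mA.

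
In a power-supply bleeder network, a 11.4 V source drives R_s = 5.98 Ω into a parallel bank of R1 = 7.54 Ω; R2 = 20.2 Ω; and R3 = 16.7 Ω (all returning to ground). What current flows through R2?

I ≈ 0.231 A

Equivalent of the parallel group: R_p = 4.132 Ω.
V_A = 11.4 × 4.132/10.11 = 4.658 V.
I(R2) = V_A / R2 = 4.658/20.2 = 0.2306 A.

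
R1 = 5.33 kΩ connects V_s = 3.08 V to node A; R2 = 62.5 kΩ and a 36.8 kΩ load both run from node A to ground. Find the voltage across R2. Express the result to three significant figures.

V_out ≈ 2.50 V

The load sits in parallel with R2, giving an effective lower resistance R2' = R2·R_L/(R2+R_L) = 23.16 kΩ.
Then V_out = V_s · R2'/(R1 + R2') = 3.08 × 23.16/28.49 = 2.504 V.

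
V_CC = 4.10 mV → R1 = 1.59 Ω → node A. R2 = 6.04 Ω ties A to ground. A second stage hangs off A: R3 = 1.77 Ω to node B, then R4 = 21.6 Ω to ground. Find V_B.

V_B ≈ 2.85 mV

Looking into the second stage from A: R3 + R4 = 23.37 Ω appears in parallel with R2.
R2 ‖ (R3+R4) = 4.800 Ω.
So V_A = 4.10 × 0.7512 = 3.080 mV.
Then the unloaded second divider: V_B = V_A × R4/(R3+R4) = 3.080 × 0.9243 = 2.846 mV.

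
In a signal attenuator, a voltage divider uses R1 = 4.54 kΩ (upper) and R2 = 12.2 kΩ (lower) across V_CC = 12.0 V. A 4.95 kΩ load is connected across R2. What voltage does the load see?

First combine the lower leg with the load: R2 ‖ R_L = 3.521 kΩ.
Voltage divider with the loaded lower leg: V_out = 12.0 × 3.521/(4.54 + 3.521) = 12.0 × 0.4368 = 5.242 V.

V_out ≈ 5.24 V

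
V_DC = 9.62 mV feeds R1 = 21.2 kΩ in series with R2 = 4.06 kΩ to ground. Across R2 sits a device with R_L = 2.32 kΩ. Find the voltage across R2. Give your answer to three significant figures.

R2 ‖ R_L = (4.06 × 2.32)/(4.06 + 2.32) = 1.476 kΩ.
Then V_out = V_DC · R2'/(R1 + R2') = 9.62 × 1.476/22.68 = 0.6263 mV.

V_out ≈ 0.626 mV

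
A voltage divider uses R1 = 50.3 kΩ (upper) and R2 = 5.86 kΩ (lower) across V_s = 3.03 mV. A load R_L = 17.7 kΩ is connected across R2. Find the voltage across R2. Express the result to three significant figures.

First combine the lower leg with the load: R2 ‖ R_L = 4.402 kΩ.
Voltage divider with the loaded lower leg: V_out = 3.03 × 4.402/(50.3 + 4.402) = 3.03 × 0.08048 = 0.2439 mV.

V_out ≈ 0.244 mV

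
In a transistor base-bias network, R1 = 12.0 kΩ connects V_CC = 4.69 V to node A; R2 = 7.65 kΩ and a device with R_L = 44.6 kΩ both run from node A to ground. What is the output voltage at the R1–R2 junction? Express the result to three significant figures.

First combine the lower leg with the load: R2 ‖ R_L = 6.530 kΩ.
Now apply the divider: V_out = 4.69 × 0.3524 = 1.653 V.

V_out ≈ 1.65 V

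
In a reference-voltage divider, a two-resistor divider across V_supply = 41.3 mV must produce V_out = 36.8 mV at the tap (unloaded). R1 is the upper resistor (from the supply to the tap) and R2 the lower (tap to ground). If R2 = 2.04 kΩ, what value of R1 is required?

R1 ≈ 0.249 kΩ

The divider ratio is R2/(R1+R2) = 36.8/41.3 = 0.8910.
R1 = R2·(1/k − 1) = 2.04 × 0.1223 = 0.2495 kΩ.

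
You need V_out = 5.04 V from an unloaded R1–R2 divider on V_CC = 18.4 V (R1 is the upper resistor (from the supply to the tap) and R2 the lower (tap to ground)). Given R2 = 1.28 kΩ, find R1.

R1 ≈ 3.39 kΩ

V_out/V_CC = R2/(R1+R2) = 0.2739.
Rearranging, R1 = R2·(1−k)/k = 1.28 × 2.651 = 3.393 kΩ.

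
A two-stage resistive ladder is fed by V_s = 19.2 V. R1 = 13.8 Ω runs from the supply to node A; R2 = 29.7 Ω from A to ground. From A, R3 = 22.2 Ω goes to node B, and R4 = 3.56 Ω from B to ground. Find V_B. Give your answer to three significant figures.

V_B ≈ 1.33 V

Looking into the second stage from A: R3 + R4 = 25.76 Ω appears in parallel with R2.
R2 ‖ (R3+R4) = 13.80 Ω.
First divider: V_A = V_s · 13.80/(13.8 + 13.80) = 9.598 V.
Then the unloaded second divider: V_B = V_A × R4/(R3+R4) = 9.598 × 0.1382 = 1.326 V.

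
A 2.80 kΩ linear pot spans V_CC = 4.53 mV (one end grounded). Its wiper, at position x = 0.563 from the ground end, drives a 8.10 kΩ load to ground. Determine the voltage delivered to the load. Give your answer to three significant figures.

The pot divides into 1.224 kΩ above the wiper and 1.576 kΩ below.
(x·R_p) ‖ R_L = 1.320 kΩ.
V_out = 4.53 × 1.320/(1.224 + 1.320) = 2.350 mV.
(Unloaded: V_out = x·V_CC = 2.55 mV.)

V_out ≈ 2.35 mV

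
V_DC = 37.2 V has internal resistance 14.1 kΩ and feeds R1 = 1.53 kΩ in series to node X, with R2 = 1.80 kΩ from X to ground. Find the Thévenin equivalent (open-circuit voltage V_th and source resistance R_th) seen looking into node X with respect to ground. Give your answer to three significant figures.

V_th ≈ 3.84 V, R_th ≈ 1.61 kΩ

R1' = 14.1 + 1.53 = 15.63 kΩ (source resistance + R1).
Open-circuit (no load on X): V_th = V_DC · R2/(R1' + R2) = 37.2 × 1.80/(15.63 + 1.80) = 3.842 V.
Looking into X with the source shorted: R_th = R1'·R2/(R1'+R2) = 15.63 × 1.80/17.43 = 1.614 kΩ.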